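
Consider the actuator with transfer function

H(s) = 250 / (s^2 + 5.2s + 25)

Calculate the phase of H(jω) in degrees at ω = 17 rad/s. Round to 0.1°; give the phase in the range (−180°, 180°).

At s = jω = j17:
quadratic: (j17)² + 5.2·j17 + 25 = -264 + j88.4 → |·| ≈ 278.41, ∠ ≈ 161.49°
∠H = 0.00° − 161.49° = -161.49°

-161.5°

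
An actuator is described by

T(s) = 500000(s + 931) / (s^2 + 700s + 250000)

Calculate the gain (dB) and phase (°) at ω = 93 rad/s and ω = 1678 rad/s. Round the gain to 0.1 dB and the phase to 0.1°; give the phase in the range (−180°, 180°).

ω = 93: 65.4 dB, -9.4°; ω = 1678: 50.6 dB, -94.4°

At s = jω = j93:
zero (s+931): 931 + j93 → |·| = √(931²+93²) = √875410 ≈ 935.63, ∠ = arctan(93/931) ≈ 5.70°
quadratic: (j93)² + 700·j93 + 250000 = 241351 + j65100 → |·| ≈ 2.4998e+05, ∠ ≈ 15.10°
|T| = 500000 · 935.63 / 2.4998e+05 ≈ 1871.4
Gain = 20 log₁₀(1871.4) ≈ 65.44 dB
∠T = 5.70° − 15.10° = -9.40°

At s = jω = j1678:
zero (s+931): 931 + j1678 → |·| = √(931²+1678²) = √3682445 ≈ 1919, ∠ = arctan(1678/931) ≈ 60.98°
quadratic: (j1678)² + 700·j1678 + 250000 = -2565684 + j1174600 → |·| ≈ 2.8218e+06, ∠ ≈ 155.40°
|T| = 500000 · 1919 / 2.8218e+06 ≈ 340.03
Gain = 20 log₁₀(340.03) ≈ 50.63 dB
∠T = 60.98° − 155.40° = -94.42°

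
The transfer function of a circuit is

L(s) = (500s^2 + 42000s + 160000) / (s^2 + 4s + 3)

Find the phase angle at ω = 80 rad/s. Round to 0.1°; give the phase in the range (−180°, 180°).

-45.0°

Substitute s = j80:
Numerator: 500(j80)^2 + 42000(j80) + 160000 = -3040000 + j3360000
Denominator: (j80)^2 + 4(j80) + 3 = -6397 + j320
|N| = √(3040000² + 3360000²) ≈ 4.5311e+06, ∠N ≈ 132.14°
|D| = √(6397² + 320²) ≈ 6405, ∠D ≈ 177.14°
∠L = 132.14° − 177.14° = -45.00°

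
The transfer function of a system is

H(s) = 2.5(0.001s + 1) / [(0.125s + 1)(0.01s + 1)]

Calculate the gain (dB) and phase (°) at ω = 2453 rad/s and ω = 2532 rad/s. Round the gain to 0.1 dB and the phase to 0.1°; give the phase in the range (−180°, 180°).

ω = 2453: -61.1 dB, -109.7°; ω = 2532: -61.4 dB, -109.1°

At ω = 2453 rad/s:
zero (1 + j2453·0.001) = 1 + j2.453 → |·| ≈ 2.649, ∠ ≈ 67.82°
pole (1 + j2453·0.125) = 1 + j306.625 → |·| ≈ 306.63, ∠ ≈ 89.81°
pole (1 + j2453·0.01) = 1 + j24.53 → |·| ≈ 24.55, ∠ ≈ 87.67°
|H| = 2.5 · 2.649 / (306.63 · 24.55) ≈ 0.00087974
Gain = 20 log₁₀(0.00087974) ≈ -61.11 dB
∠H = (67.82°) − (89.81° + 87.67°) = -109.66°

At ω = 2532 rad/s:
zero (1 + j2532·0.001) = 1 + j2.532 → |·| ≈ 2.7223, ∠ ≈ 68.45°
pole (1 + j2532·0.125) = 1 + j316.5 → |·| ≈ 316.5, ∠ ≈ 89.82°
pole (1 + j2532·0.01) = 1 + j25.32 → |·| ≈ 25.34, ∠ ≈ 87.74°
|H| = 2.5 · 2.7223 / (316.5 · 25.34) ≈ 0.00084859
Gain = 20 log₁₀(0.00084859) ≈ -61.43 dB
∠H = (68.45°) − (89.82° + 87.74°) = -109.11°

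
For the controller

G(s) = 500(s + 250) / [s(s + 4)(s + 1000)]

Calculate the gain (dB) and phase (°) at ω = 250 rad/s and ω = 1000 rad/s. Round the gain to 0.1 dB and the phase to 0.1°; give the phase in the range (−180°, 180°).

ω = 250: -51.2 dB, -148.1°; ω = 1000: -68.8 dB, -148.8°

At s = jω = j250:
zero (s+250): 250 + j250 → |·| = √(250²+250²) = √125000 ≈ 353.55, ∠ = arctan(250/250) ≈ 45.00°
pole (s+4): 4 + j250 → |·| = √(4²+250²) = √62516 ≈ 250.03, ∠ = arctan(250/4) ≈ 89.08°
pole (s+1000): 1000 + j250 → |·| = √(1000²+250²) = √1062500 ≈ 1030.8, ∠ = arctan(250/1000) ≈ 14.04°
pole at origin: |s| = 250, ∠ = 90.00° (in denominator)
|G| = 500 · 353.55 / 6.4433e+07 ≈ 0.0027435
Gain = 20 log₁₀(0.0027435) ≈ -51.23 dB
∠G = 45.00° − 193.12° = -148.12°

At s = jω = j1000:
zero (s+250): 250 + j1000 → |·| = √(250²+1000²) = √1062500 ≈ 1030.8, ∠ = arctan(1000/250) ≈ 75.96°
pole (s+4): 4 + j1000 → |·| = √(4²+1000²) = √1000016 ≈ 1000, ∠ = arctan(1000/4) ≈ 89.77°
pole (s+1000): 1000 + j1000 → |·| = √(1000²+1000²) = √2000000 ≈ 1414.2, ∠ = arctan(1000/1000) ≈ 45.00°
pole at origin: |s| = 1000, ∠ = 90.00° (in denominator)
|G| = 500 · 1030.8 / 1.4142e+09 ≈ 0.00036445
Gain = 20 log₁₀(0.00036445) ≈ -68.77 dB
∠G = 75.96° − 224.77° = -148.81°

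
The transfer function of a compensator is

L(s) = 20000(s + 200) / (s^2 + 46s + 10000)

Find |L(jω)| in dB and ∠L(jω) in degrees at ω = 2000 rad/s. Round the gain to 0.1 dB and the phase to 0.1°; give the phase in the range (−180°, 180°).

At s = jω = j2000:
zero (s+200): 200 + j2000 → |·| = √(200²+2000²) = √4040000 ≈ 2010, ∠ = arctan(2000/200) ≈ 84.29°
quadratic: (j2000)² + 46·j2000 + 10000 = -3990000 + j92000 → |·| ≈ 3.9911e+06, ∠ ≈ 178.68°
|L| = 20000 · 2010 / 3.9911e+06 ≈ 10.072
Gain = 20 log₁₀(10.072) ≈ 20.06 dB
∠L = 84.29° − 178.68° = -94.39°

20.1 dB, -94.4°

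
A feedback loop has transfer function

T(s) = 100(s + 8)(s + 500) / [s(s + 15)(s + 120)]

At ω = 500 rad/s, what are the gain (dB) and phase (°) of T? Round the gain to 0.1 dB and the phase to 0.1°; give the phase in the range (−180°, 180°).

At s = jω = j500:
zero (s+8): 8 + j500 → |·| = √(8²+500²) = √250064 ≈ 500.06, ∠ = arctan(500/8) ≈ 89.08°
zero (s+500): 500 + j500 → |·| = √(500²+500²) = √500000 ≈ 707.11, ∠ = arctan(500/500) ≈ 45.00°
pole (s+15): 15 + j500 → |·| = √(15²+500²) = √250225 ≈ 500.22, ∠ = arctan(500/15) ≈ 88.28°
pole (s+120): 120 + j500 → |·| = √(120²+500²) = √264400 ≈ 514.2, ∠ = arctan(500/120) ≈ 76.50°
pole at origin: |s| = 500, ∠ = 90.00° (in denominator)
|T| = 100 · 3.536e+05 / 1.2861e+08 ≈ 0.27494
Gain = 20 log₁₀(0.27494) ≈ -11.22 dB
∠T = 134.08° − 254.78° = -120.70°

-11.2 dB, -120.7°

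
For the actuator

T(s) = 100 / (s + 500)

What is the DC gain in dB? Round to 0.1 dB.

-14.0 dB

T(0) = 100 / (500) = 0.2
20 log₁₀(0.2) ≈ -13.98 dB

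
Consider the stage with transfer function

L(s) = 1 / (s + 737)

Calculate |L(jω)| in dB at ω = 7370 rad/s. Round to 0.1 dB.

Substitute s = j7370:
Numerator: 1 = 1 + j0
Denominator: (j7370) + 737 = 737 + j7370
|N| = √(1² + 0²) ≈ 1, ∠N ≈ 0.00°
|D| = √(737² + 7370²) ≈ 7406.8, ∠D ≈ 84.29°
|L| = 1 / 7406.8 ≈ 0.00013501
Gain = 20 log₁₀(0.00013501) ≈ -77.39 dB

-77.4 dB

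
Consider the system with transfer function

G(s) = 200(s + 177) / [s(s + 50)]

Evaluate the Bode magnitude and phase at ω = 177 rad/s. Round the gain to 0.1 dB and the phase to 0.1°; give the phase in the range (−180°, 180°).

At s = jω = j177:
zero (s+177): 177 + j177 → |·| = √(177²+177²) = √62658 ≈ 250.32, ∠ = arctan(177/177) ≈ 45.00°
pole (s+50): 50 + j177 → |·| = √(50²+177²) = √33829 ≈ 183.93, ∠ = arctan(177/50) ≈ 74.23°
pole at origin: |s| = 177, ∠ = 90.00° (in denominator)
|G| = 200 · 250.32 / 32556 ≈ 1.5378
Gain = 20 log₁₀(1.5378) ≈ 3.74 dB
∠G = 45.00° − 164.23° = -119.23°

3.7 dB, -119.2°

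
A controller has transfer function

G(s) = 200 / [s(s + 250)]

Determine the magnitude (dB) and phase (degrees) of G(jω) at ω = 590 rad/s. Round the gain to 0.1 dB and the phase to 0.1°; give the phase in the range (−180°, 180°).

At s = jω = j590:
pole (s+250): 250 + j590 → |·| = √(250²+590²) = √410600 ≈ 640.78, ∠ = arctan(590/250) ≈ 67.04°
pole at origin: |s| = 590, ∠ = 90.00° (in denominator)
|G| = 200 / 3.7806e+05 ≈ 0.00052902
Gain = 20 log₁₀(0.00052902) ≈ -65.53 dB
∠G = 0.00° − 157.04° = -157.04°

-65.5 dB, -157.0°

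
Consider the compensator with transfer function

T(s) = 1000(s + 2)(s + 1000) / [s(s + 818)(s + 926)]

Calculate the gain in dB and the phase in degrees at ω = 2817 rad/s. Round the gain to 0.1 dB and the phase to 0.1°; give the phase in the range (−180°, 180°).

At s = jω = j2817:
zero (s+2): 2 + j2817 → |·| = √(2²+2817²) = √7935493 ≈ 2817, ∠ = arctan(2817/2) ≈ 89.96°
zero (s+1000): 1000 + j2817 → |·| = √(1000²+2817²) = √8935489 ≈ 2989.2, ∠ = arctan(2817/1000) ≈ 70.46°
pole (s+818): 818 + j2817 → |·| = √(818²+2817²) = √8604613 ≈ 2933.4, ∠ = arctan(2817/818) ≈ 73.81°
pole (s+926): 926 + j2817 → |·| = √(926²+2817²) = √8792965 ≈ 2965.3, ∠ = arctan(2817/926) ≈ 71.80°
pole at origin: |s| = 2817, ∠ = 90.00° (in denominator)
|T| = 1000 · 8.4206e+06 / 2.4503e+10 ≈ 0.34366
Gain = 20 log₁₀(0.34366) ≈ -9.28 dB
∠T = 160.42° − 235.61° = -75.19°

-9.3 dB, -75.2°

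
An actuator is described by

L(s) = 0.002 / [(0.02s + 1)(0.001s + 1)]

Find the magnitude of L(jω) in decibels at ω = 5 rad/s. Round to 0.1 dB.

-54.0 dB

At ω = 5 rad/s:
pole (1 + j5·0.02) = 1 + j0.1 → |·| ≈ 1.005, ∠ ≈ 5.71°
pole (1 + j5·0.001) = 1 + j0.005 → |·| ≈ 1, ∠ ≈ 0.29°
|L| = 0.002 · 1 / (1.005 · 1) ≈ 0.00199
Gain = 20 log₁₀(0.00199) ≈ -54.02 dB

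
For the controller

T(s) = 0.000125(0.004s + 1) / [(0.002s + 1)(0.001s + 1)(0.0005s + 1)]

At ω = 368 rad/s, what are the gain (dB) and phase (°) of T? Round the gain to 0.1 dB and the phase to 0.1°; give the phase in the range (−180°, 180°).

-75.6 dB, -11.2°

At ω = 368 rad/s:
zero (1 + j368·0.004) = 1 + j1.472 → |·| ≈ 1.7795, ∠ ≈ 55.81°
pole (1 + j368·0.002) = 1 + j0.736 → |·| ≈ 1.2417, ∠ ≈ 36.35°
pole (1 + j368·0.001) = 1 + j0.368 → |·| ≈ 1.0656, ∠ ≈ 20.20°
pole (1 + j368·0.0005) = 1 + j0.184 → |·| ≈ 1.0168, ∠ ≈ 10.43°
|T| = 0.000125 · 1.7795 / (1.2417 · 1.0656 · 1.0168) ≈ 0.00016533
Gain = 20 log₁₀(0.00016533) ≈ -75.63 dB
∠T = (55.81°) − (36.35° + 20.20° + 10.43°) = -11.17°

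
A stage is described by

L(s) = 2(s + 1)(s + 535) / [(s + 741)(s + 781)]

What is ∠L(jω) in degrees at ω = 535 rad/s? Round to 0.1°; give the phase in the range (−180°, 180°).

At s = jω = j535:
zero (s+1): 1 + j535 → |·| = √(1²+535²) = √286226 ≈ 535, ∠ = arctan(535/1) ≈ 89.89°
zero (s+535): 535 + j535 → |·| = √(535²+535²) = √572450 ≈ 756.6, ∠ = arctan(535/535) ≈ 45.00°
pole (s+741): 741 + j535 → |·| = √(741²+535²) = √835306 ≈ 913.95, ∠ = arctan(535/741) ≈ 35.83°
pole (s+781): 781 + j535 → |·| = √(781²+535²) = √896186 ≈ 946.67, ∠ = arctan(535/781) ≈ 34.41°
∠L = 134.89° − 70.24° = 64.65°

64.7°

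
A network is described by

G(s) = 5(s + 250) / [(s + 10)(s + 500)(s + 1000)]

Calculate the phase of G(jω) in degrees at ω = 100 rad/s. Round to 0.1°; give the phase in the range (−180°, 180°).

-79.5°

At s = jω = j100:
zero (s+250): 250 + j100 → |·| = √(250²+100²) = √72500 ≈ 269.26, ∠ = arctan(100/250) ≈ 21.80°
pole (s+10): 10 + j100 → |·| = √(10²+100²) = √10100 ≈ 100.5, ∠ = arctan(100/10) ≈ 84.29°
pole (s+500): 500 + j100 → |·| = √(500²+100²) = √260000 ≈ 509.9, ∠ = arctan(100/500) ≈ 11.31°
pole (s+1000): 1000 + j100 → |·| = √(1000²+100²) = √1010000 ≈ 1005, ∠ = arctan(100/1000) ≈ 5.71°
∠G = 21.80° − 101.31° = -79.51°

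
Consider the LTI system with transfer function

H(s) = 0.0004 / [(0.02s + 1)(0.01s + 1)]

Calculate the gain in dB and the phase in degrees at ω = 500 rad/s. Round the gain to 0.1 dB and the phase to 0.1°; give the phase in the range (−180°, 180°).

At ω = 500 rad/s:
pole (1 + j500·0.02) = 1 + j10 → |·| ≈ 10.05, ∠ ≈ 84.29°
pole (1 + j500·0.01) = 1 + j5 → |·| ≈ 5.099, ∠ ≈ 78.69°
|H| = 0.0004 · 1 / (10.05 · 5.099) ≈ 7.8056e-06
Gain = 20 log₁₀(7.8056e-06) ≈ -102.15 dB
∠H = (0°) − (84.29° + 78.69°) = -162.98°

-102.2 dB, -163.0°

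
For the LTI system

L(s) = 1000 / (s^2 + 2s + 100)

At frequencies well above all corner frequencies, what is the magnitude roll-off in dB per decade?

-40 dB/decade

Each pole contributes −20 dB/decade at high frequency; each zero contributes +20 dB/decade.
Net: 0 zero(s) − 2 pole(s) → -40 dB/decade.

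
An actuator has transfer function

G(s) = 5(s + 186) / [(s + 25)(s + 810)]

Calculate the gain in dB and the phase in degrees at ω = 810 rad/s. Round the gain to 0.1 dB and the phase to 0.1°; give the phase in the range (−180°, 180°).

-47.0 dB, -56.2°

At s = jω = j810:
zero (s+186): 186 + j810 → |·| = √(186²+810²) = √690696 ≈ 831.08, ∠ = arctan(810/186) ≈ 77.07°
pole (s+25): 25 + j810 → |·| = √(25²+810²) = √656725 ≈ 810.39, ∠ = arctan(810/25) ≈ 88.23°
pole (s+810): 810 + j810 → |·| = √(810²+810²) = √1312200 ≈ 1145.5, ∠ = arctan(810/810) ≈ 45.00°
|G| = 5 · 831.08 / 9.283e+05 ≈ 0.0044764
Gain = 20 log₁₀(0.0044764) ≈ -46.98 dB
∠G = 77.07° − 133.23° = -56.16°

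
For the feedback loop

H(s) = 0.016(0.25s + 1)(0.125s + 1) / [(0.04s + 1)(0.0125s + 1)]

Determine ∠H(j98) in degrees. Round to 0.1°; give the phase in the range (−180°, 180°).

At ω = 98 rad/s:
zero (1 + j98·0.25) = 1 + j24.5 → |·| ≈ 24.52, ∠ ≈ 87.66°
zero (1 + j98·0.125) = 1 + j12.25 → |·| ≈ 12.291, ∠ ≈ 85.33°
pole (1 + j98·0.04) = 1 + j3.92 → |·| ≈ 4.0455, ∠ ≈ 75.69°
pole (1 + j98·0.0125) = 1 + j1.225 → |·| ≈ 1.5813, ∠ ≈ 50.77°
∠H = (87.66° + 85.33°) − (75.69° + 50.77°) = 46.53°

46.5°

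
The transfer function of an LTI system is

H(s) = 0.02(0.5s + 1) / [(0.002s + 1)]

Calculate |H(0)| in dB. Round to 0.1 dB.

H(0) = 0.02 · 1 / 1 = 0.02
20 log₁₀(0.02) ≈ -33.98 dB

-34.0 dB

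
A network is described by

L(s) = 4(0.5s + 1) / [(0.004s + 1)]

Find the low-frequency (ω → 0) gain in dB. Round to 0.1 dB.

L(0) = 4 · 1 / 1 = 4
20 log₁₀(4) ≈ 12.04 dB

12.0 dB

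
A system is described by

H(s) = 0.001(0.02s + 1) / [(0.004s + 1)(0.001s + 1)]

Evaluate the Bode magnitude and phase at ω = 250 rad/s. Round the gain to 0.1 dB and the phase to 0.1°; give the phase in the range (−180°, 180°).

At ω = 250 rad/s:
zero (1 + j250·0.02) = 1 + j5 → |·| ≈ 5.099, ∠ ≈ 78.69°
pole (1 + j250·0.004) = 1 + j1 → |·| ≈ 1.4142, ∠ ≈ 45.00°
pole (1 + j250·0.001) = 1 + j0.25 → |·| ≈ 1.0308, ∠ ≈ 14.04°
|H| = 0.001 · 5.099 / (1.4142 · 1.0308) ≈ 0.0034978
Gain = 20 log₁₀(0.0034978) ≈ -49.12 dB
∠H = (78.69°) − (45.00° + 14.04°) = 19.65°

-49.1 dB, 19.7°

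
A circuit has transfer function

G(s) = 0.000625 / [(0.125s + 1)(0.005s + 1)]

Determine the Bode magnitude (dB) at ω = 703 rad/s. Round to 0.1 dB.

At ω = 703 rad/s:
pole (1 + j703·0.125) = 1 + j87.875 → |·| ≈ 87.881, ∠ ≈ 89.35°
pole (1 + j703·0.005) = 1 + j3.515 → |·| ≈ 3.6545, ∠ ≈ 74.12°
|G| = 0.000625 · 1 / (87.881 · 3.6545) ≈ 1.9461e-06
Gain = 20 log₁₀(1.9461e-06) ≈ -114.22 dB

-114.2 dB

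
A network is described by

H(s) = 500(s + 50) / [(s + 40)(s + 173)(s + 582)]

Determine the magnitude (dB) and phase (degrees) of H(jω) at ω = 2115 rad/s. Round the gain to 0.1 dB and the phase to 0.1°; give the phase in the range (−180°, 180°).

-79.4 dB, -160.2°

At s = jω = j2115:
zero (s+50): 50 + j2115 → |·| = √(50²+2115²) = √4475725 ≈ 2115.6, ∠ = arctan(2115/50) ≈ 88.65°
pole (s+40): 40 + j2115 → |·| = √(40²+2115²) = √4474825 ≈ 2115.4, ∠ = arctan(2115/40) ≈ 88.92°
pole (s+173): 173 + j2115 → |·| = √(173²+2115²) = √4503154 ≈ 2122.1, ∠ = arctan(2115/173) ≈ 85.32°
pole (s+582): 582 + j2115 → |·| = √(582²+2115²) = √4811949 ≈ 2193.6, ∠ = arctan(2115/582) ≈ 74.61°
|H| = 500 · 2115.6 / 9.8473e+09 ≈ 0.00010742
Gain = 20 log₁₀(0.00010742) ≈ -79.38 dB
∠H = 88.65° − 248.85° = -160.20°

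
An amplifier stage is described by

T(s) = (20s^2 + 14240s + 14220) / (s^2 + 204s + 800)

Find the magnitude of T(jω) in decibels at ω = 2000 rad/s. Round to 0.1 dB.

Substitute s = j2000:
Numerator: 20(j2000)^2 + 14240(j2000) + 14220 = -79985780 + j28480000
Denominator: (j2000)^2 + 204(j2000) + 800 = -3999200 + j408000
|N| = √(79985780² + 28480000²) ≈ 8.4905e+07, ∠N ≈ 160.40°
|D| = √(3999200² + 408000²) ≈ 4.02e+06, ∠D ≈ 174.17°
|T| = 8.4905e+07 / 4.02e+06 ≈ 21.121
Gain = 20 log₁₀(21.121) ≈ 26.49 dB

26.5 dB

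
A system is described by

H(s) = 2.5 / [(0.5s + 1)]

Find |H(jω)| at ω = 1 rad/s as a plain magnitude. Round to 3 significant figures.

2.24

At ω = 1 rad/s:
pole (1 + j1·0.5) = 1 + j0.5 → |·| ≈ 1.118, ∠ ≈ 26.57°
|H| = 2.5 · 1 / (1.118) ≈ 2.2361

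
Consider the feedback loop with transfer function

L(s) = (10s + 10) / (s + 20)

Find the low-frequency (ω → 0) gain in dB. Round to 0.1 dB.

-6.0 dB

L(0) = 10 / 20 = 0.5
20 log₁₀(0.5) ≈ -6.02 dB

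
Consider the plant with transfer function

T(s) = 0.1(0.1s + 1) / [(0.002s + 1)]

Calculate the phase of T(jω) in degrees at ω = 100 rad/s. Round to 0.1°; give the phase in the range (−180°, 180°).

73.0°

At ω = 100 rad/s:
zero (1 + j100·0.1) = 1 + j10 → |·| ≈ 10.05, ∠ ≈ 84.29°
pole (1 + j100·0.002) = 1 + j0.2 → |·| ≈ 1.0198, ∠ ≈ 11.31°
∠T = (84.29°) − (11.31°) = 72.98°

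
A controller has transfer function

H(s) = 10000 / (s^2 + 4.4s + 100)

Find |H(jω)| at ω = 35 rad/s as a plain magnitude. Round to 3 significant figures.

8.81

At s = jω = j35:
quadratic: (j35)² + 4.4·j35 + 100 = -1125 + j154 → |·| ≈ 1135.5, ∠ ≈ 172.21°
|H| = 10000 / 1135.5 ≈ 8.8067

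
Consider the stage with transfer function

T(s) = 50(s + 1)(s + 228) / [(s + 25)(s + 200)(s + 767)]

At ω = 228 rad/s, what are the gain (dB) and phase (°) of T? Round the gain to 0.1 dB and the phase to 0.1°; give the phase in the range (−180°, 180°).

-23.6 dB, -14.3°

At s = jω = j228:
zero (s+1): 1 + j228 → |·| = √(1²+228²) = √51985 ≈ 228, ∠ = arctan(228/1) ≈ 89.75°
zero (s+228): 228 + j228 → |·| = √(228²+228²) = √103968 ≈ 322.44, ∠ = arctan(228/228) ≈ 45.00°
pole (s+25): 25 + j228 → |·| = √(25²+228²) = √52609 ≈ 229.37, ∠ = arctan(228/25) ≈ 83.74°
pole (s+200): 200 + j228 → |·| = √(200²+228²) = √91984 ≈ 303.29, ∠ = arctan(228/200) ≈ 48.74°
pole (s+767): 767 + j228 → |·| = √(767²+228²) = √640273 ≈ 800.17, ∠ = arctan(228/767) ≈ 16.56°
|T| = 50 · 73516 / 5.5664e+07 ≈ 0.066035
Gain = 20 log₁₀(0.066035) ≈ -23.60 dB
∠T = 134.75° − 149.04° = -14.29°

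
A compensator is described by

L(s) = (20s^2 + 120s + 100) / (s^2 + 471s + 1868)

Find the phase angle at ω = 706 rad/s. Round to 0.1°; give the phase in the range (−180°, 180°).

Substitute s = j706:
Numerator: 20(j706)^2 + 120(j706) + 100 = -9968620 + j84720
Denominator: (j706)^2 + 471(j706) + 1868 = -496568 + j332526
|N| = √(9968620² + 84720²) ≈ 9.969e+06, ∠N ≈ 179.51°
|D| = √(496568² + 332526²) ≈ 5.9762e+05, ∠D ≈ 146.19°
∠L = 179.51° − 146.19° = 33.32°

33.3°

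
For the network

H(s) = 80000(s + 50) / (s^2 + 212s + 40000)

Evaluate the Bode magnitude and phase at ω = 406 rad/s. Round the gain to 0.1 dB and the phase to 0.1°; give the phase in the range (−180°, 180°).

At s = jω = j406:
zero (s+50): 50 + j406 → |·| = √(50²+406²) = √167336 ≈ 409.07, ∠ = arctan(406/50) ≈ 82.98°
quadratic: (j406)² + 212·j406 + 40000 = -124836 + j86072 → |·| ≈ 1.5163e+05, ∠ ≈ 145.41°
|H| = 80000 · 409.07 / 1.5163e+05 ≈ 215.83
Gain = 20 log₁₀(215.83) ≈ 46.68 dB
∠H = 82.98° − 145.41° = -62.43°

46.7 dB, -62.4°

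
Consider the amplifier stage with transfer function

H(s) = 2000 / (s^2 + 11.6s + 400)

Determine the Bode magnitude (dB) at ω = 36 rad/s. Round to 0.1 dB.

6.1 dB

At s = jω = j36:
quadratic: (j36)² + 11.6·j36 + 400 = -896 + j417.6 → |·| ≈ 988.54, ∠ ≈ 155.01°
|H| = 2000 / 988.54 ≈ 2.0232
Gain = 20 log₁₀(2.0232) ≈ 6.12 dB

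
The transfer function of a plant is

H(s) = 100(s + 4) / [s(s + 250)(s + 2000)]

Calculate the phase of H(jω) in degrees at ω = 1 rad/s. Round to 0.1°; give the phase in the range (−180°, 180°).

-76.2°

At s = jω = j1:
zero (s+4): 4 + j1 → |·| = √(4²+1²) = √17 ≈ 4.1231, ∠ = arctan(1/4) ≈ 14.04°
pole (s+250): 250 + j1 → |·| = √(250²+1²) = √62501 ≈ 250, ∠ = arctan(1/250) ≈ 0.23°
pole (s+2000): 2000 + j1 → |·| = √(2000²+1²) = √4000001 ≈ 2000, ∠ = arctan(1/2000) ≈ 0.03°
pole at origin: |s| = 1, ∠ = 90.00° (in denominator)
∠H = 14.04° − 90.26° = -76.22°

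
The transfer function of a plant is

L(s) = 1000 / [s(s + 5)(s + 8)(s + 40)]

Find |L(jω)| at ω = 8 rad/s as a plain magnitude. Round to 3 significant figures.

At s = jω = j8:
pole (s+5): 5 + j8 → |·| = √(5²+8²) = √89 ≈ 9.434, ∠ = arctan(8/5) ≈ 57.99°
pole (s+8): 8 + j8 → |·| = √(8²+8²) = √128 ≈ 11.314, ∠ = arctan(8/8) ≈ 45.00°
pole (s+40): 40 + j8 → |·| = √(40²+8²) = √1664 ≈ 40.792, ∠ = arctan(8/40) ≈ 11.31°
pole at origin: |s| = 8, ∠ = 90.00° (in denominator)
|L| = 1000 / 34832 ≈ 0.028709

0.0287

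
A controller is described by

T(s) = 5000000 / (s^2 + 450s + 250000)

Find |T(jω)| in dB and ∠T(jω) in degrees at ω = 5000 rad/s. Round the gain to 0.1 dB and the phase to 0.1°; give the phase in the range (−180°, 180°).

At s = jω = j5000:
quadratic: (j5000)² + 450·j5000 + 250000 = -24750000 + j2250000 → |·| ≈ 2.4852e+07, ∠ ≈ 174.81°
|T| = 5000000 / 2.4852e+07 ≈ 0.20119
Gain = 20 log₁₀(0.20119) ≈ -13.93 dB
∠T = 0.00° − 174.81° = -174.81°

-13.9 dB, -174.8°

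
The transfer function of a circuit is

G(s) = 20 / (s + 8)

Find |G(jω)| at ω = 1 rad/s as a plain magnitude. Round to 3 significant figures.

2.48

Substitute s = j1:
Numerator: 20 = 20 + j0
Denominator: (j1) + 8 = 8 + j1
|N| = √(20² + 0²) ≈ 20, ∠N ≈ 0.00°
|D| = √(8² + 1²) ≈ 8.0623, ∠D ≈ 7.13°
|G| = 20 / 8.0623 ≈ 2.4807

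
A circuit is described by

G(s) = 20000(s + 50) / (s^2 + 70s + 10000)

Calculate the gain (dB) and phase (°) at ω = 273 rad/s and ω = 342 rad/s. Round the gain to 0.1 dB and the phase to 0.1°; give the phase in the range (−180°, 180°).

ω = 273: 38.3 dB, -83.9°; ω = 342: 36.0 dB, -85.7°

At s = jω = j273:
zero (s+50): 50 + j273 → |·| = √(50²+273²) = √77029 ≈ 277.54, ∠ = arctan(273/50) ≈ 79.62°
quadratic: (j273)² + 70·j273 + 10000 = -64529 + j19110 → |·| ≈ 67299, ∠ ≈ 163.50°
|G| = 20000 · 277.54 / 67299 ≈ 82.48
Gain = 20 log₁₀(82.48) ≈ 38.33 dB
∠G = 79.62° − 163.50° = -83.88°

At s = jω = j342:
zero (s+50): 50 + j342 → |·| = √(50²+342²) = √119464 ≈ 345.64, ∠ = arctan(342/50) ≈ 81.68°
quadratic: (j342)² + 70·j342 + 10000 = -106964 + j23940 → |·| ≈ 1.0961e+05, ∠ ≈ 167.38°
|G| = 20000 · 345.64 / 1.0961e+05 ≈ 63.067
Gain = 20 log₁₀(63.067) ≈ 36.00 dB
∠G = 81.68° − 167.38° = -85.70°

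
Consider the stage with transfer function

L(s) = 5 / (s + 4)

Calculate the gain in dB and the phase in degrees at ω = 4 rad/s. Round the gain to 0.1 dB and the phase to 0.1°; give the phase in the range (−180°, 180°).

Substitute s = j4:
Numerator: 5 = 5 + j0
Denominator: (j4) + 4 = 4 + j4
|N| = √(5² + 0²) ≈ 5, ∠N ≈ 0.00°
|D| = √(4² + 4²) ≈ 5.6569, ∠D ≈ 45.00°
|L| = 5 / 5.6569 ≈ 0.88388
Gain = 20 log₁₀(0.88388) ≈ -1.07 dB
∠L = 0.00° − 45.00° = -45.00°

-1.1 dB, -45.0°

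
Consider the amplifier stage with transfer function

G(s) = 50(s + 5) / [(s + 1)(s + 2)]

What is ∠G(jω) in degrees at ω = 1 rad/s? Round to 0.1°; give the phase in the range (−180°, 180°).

-60.3°

At s = jω = j1:
zero (s+5): 5 + j1 → |·| = √(5²+1²) = √26 ≈ 5.099, ∠ = arctan(1/5) ≈ 11.31°
pole (s+1): 1 + j1 → |·| = √(1²+1²) = √2 ≈ 1.4142, ∠ = arctan(1/1) ≈ 45.00°
pole (s+2): 2 + j1 → |·| = √(2²+1²) = √5 ≈ 2.2361, ∠ = arctan(1/2) ≈ 26.57°
∠G = 11.31° − 71.57° = -60.26°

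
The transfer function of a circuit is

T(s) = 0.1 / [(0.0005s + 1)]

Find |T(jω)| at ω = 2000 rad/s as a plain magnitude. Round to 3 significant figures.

0.0707

At ω = 2000 rad/s:
pole (1 + j2000·0.0005) = 1 + j1 → |·| ≈ 1.4142, ∠ ≈ 45.00°
|T| = 0.1 · 1 / (1.4142) ≈ 0.070711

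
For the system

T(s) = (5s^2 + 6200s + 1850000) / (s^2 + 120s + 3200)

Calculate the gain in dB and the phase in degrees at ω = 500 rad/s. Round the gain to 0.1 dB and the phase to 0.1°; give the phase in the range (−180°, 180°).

Substitute s = j500:
Numerator: 5(j500)^2 + 6200(j500) + 1850000 = 600000 + j3100000
Denominator: (j500)^2 + 120(j500) + 3200 = -246800 + j60000
|N| = √(600000² + 3100000²) ≈ 3.1575e+06, ∠N ≈ 79.05°
|D| = √(246800² + 60000²) ≈ 2.5399e+05, ∠D ≈ 166.34°
|T| = 3.1575e+06 / 2.5399e+05 ≈ 12.432
Gain = 20 log₁₀(12.432) ≈ 21.89 dB
∠T = 79.05° − 166.34° = -87.29°

21.9 dB, -87.3°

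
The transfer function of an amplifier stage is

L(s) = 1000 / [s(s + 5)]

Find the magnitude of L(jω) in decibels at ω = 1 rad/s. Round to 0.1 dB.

At s = jω = j1:
pole (s+5): 5 + j1 → |·| = √(5²+1²) = √26 ≈ 5.099, ∠ = arctan(1/5) ≈ 11.31°
pole at origin: |s| = 1, ∠ = 90.00° (in denominator)
|L| = 1000 / 5.099 ≈ 196.12
Gain = 20 log₁₀(196.12) ≈ 45.85 dB

45.9 dB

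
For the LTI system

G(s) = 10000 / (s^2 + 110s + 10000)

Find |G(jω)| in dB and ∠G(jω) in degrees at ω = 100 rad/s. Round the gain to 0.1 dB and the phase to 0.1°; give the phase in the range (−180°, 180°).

At s = jω = j100:
quadratic: (j100)² + 110·j100 + 10000 = 0 + j11000 → |·| ≈ 11000, ∠ ≈ 90.00°
|G| = 10000 / 11000 ≈ 0.90909
Gain = 20 log₁₀(0.90909) ≈ -0.83 dB
∠G = 0.00° − 90.00° = -90.00°

-0.8 dB, -90.0°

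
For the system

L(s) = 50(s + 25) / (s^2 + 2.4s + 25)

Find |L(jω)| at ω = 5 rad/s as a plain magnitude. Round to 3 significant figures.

At s = jω = j5:
zero (s+25): 25 + j5 → |·| = √(25²+5²) = √650 ≈ 25.495, ∠ = arctan(5/25) ≈ 11.31°
quadratic: (j5)² + 2.4·j5 + 25 = 0 + j12 → |·| ≈ 12, ∠ ≈ 90.00°
|L| = 50 · 25.495 / 12 ≈ 106.23

106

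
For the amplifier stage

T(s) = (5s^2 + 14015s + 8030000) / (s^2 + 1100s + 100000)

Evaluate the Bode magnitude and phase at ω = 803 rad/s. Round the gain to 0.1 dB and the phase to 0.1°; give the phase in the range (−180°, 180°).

Substitute s = j803:
Numerator: 5(j803)^2 + 14015(j803) + 8030000 = 4805955 + j11254045
Denominator: (j803)^2 + 1100(j803) + 100000 = -544809 + j883300
|N| = √(4805955² + 11254045²) ≈ 1.2237e+07, ∠N ≈ 66.88°
|D| = √(544809² + 883300²) ≈ 1.0378e+06, ∠D ≈ 121.67°
|T| = 1.2237e+07 / 1.0378e+06 ≈ 11.791
Gain = 20 log₁₀(11.791) ≈ 21.43 dB
∠T = 66.88° − 121.67° = -54.79°

21.4 dB, -54.8°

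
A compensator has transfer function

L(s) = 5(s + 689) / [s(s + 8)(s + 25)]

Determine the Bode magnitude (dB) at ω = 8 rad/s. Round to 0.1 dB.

At s = jω = j8:
zero (s+689): 689 + j8 → |·| = √(689²+8²) = √474785 ≈ 689.05, ∠ = arctan(8/689) ≈ 0.67°
pole (s+8): 8 + j8 → |·| = √(8²+8²) = √128 ≈ 11.314, ∠ = arctan(8/8) ≈ 45.00°
pole (s+25): 25 + j8 → |·| = √(25²+8²) = √689 ≈ 26.249, ∠ = arctan(8/25) ≈ 17.74°
pole at origin: |s| = 8, ∠ = 90.00° (in denominator)
|L| = 5 · 689.05 / 2375.8 ≈ 1.4501
Gain = 20 log₁₀(1.4501) ≈ 3.23 dB

3.2 dB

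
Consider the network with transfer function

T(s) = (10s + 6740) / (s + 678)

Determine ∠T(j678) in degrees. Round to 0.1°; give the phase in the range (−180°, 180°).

0.2°

Substitute s = j678:
Numerator: 10(j678) + 6740 = 6740 + j6780
Denominator: (j678) + 678 = 678 + j678
|N| = √(6740² + 6780²) ≈ 9560.1, ∠N ≈ 45.17°
|D| = √(678² + 678²) ≈ 958.84, ∠D ≈ 45.00°
∠T = 45.17° − 45.00° = 0.17°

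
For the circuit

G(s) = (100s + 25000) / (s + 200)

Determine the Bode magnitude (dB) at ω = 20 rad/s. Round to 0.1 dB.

Substitute s = j20:
Numerator: 100(j20) + 25000 = 25000 + j2000
Denominator: (j20) + 200 = 200 + j20
|N| = √(25000² + 2000²) ≈ 25080, ∠N ≈ 4.57°
|D| = √(200² + 20²) ≈ 201, ∠D ≈ 5.71°
|G| = 25080 / 201 ≈ 124.78
Gain = 20 log₁₀(124.78) ≈ 41.92 dB

41.9 dB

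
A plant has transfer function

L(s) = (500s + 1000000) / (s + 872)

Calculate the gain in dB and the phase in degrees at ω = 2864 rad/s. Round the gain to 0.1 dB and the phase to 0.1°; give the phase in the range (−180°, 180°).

55.3 dB, -18.0°

Substitute s = j2864:
Numerator: 500(j2864) + 1000000 = 1000000 + j1432000
Denominator: (j2864) + 872 = 872 + j2864
|N| = √(1000000² + 1432000²) ≈ 1.7466e+06, ∠N ≈ 55.07°
|D| = √(872² + 2864²) ≈ 2993.8, ∠D ≈ 73.07°
|L| = 1.7466e+06 / 2993.8 ≈ 583.41
Gain = 20 log₁₀(583.41) ≈ 55.32 dB
∠L = 55.07° − 73.07° = -18.00°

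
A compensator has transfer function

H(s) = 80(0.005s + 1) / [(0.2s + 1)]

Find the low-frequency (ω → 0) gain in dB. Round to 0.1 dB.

38.1 dB

H(0) = 80 · 1 / 1 = 80
20 log₁₀(80) ≈ 38.06 dB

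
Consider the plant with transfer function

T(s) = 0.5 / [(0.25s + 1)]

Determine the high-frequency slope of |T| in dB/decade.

-20 dB/decade

Each pole contributes −20 dB/decade at high frequency; each zero contributes +20 dB/decade.
Net: 0 zero(s) − 1 pole(s) → -20 dB/decade.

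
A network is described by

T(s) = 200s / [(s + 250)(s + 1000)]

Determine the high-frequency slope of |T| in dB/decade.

Each pole contributes −20 dB/decade at high frequency; each zero contributes +20 dB/decade.
Net: 1 zero(s) − 2 pole(s) → -20 dB/decade.

-20 dB/decade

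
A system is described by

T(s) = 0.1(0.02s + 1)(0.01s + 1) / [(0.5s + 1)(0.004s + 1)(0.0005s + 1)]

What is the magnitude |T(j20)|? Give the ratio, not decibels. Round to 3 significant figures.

0.0109

At ω = 20 rad/s:
zero (1 + j20·0.02) = 1 + j0.4 → |·| ≈ 1.077, ∠ ≈ 21.80°
zero (1 + j20·0.01) = 1 + j0.2 → |·| ≈ 1.0198, ∠ ≈ 11.31°
pole (1 + j20·0.5) = 1 + j10 → |·| ≈ 10.05, ∠ ≈ 84.29°
pole (1 + j20·0.004) = 1 + j0.08 → |·| ≈ 1.0032, ∠ ≈ 4.57°
pole (1 + j20·0.0005) = 1 + j0.01 → |·| ≈ 1, ∠ ≈ 0.57°
|T| = 0.1 · 1.077 · 1.0198 / (10.05 · 1.0032 · 1) ≈ 0.010894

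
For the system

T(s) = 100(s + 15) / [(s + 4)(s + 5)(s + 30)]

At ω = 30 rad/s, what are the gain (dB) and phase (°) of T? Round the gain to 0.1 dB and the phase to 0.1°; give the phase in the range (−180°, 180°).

-21.3 dB, -144.5°

At s = jω = j30:
zero (s+15): 15 + j30 → |·| = √(15²+30²) = √1125 ≈ 33.541, ∠ = arctan(30/15) ≈ 63.43°
pole (s+4): 4 + j30 → |·| = √(4²+30²) = √916 ≈ 30.265, ∠ = arctan(30/4) ≈ 82.41°
pole (s+5): 5 + j30 → |·| = √(5²+30²) = √925 ≈ 30.414, ∠ = arctan(30/5) ≈ 80.54°
pole (s+30): 30 + j30 → |·| = √(30²+30²) = √1800 ≈ 42.426, ∠ = arctan(30/30) ≈ 45.00°
|T| = 100 · 33.541 / 39052 ≈ 0.085888
Gain = 20 log₁₀(0.085888) ≈ -21.32 dB
∠T = 63.43° − 207.95° = -144.52°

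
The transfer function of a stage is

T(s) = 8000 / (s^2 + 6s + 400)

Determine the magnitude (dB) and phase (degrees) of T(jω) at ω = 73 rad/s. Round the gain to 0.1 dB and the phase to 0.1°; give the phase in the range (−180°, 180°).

At s = jω = j73:
quadratic: (j73)² + 6·j73 + 400 = -4929 + j438 → |·| ≈ 4948.4, ∠ ≈ 174.92°
|T| = 8000 / 4948.4 ≈ 1.6167
Gain = 20 log₁₀(1.6167) ≈ 4.17 dB
∠T = 0.00° − 174.92° = -174.92°

4.2 dB, -174.9°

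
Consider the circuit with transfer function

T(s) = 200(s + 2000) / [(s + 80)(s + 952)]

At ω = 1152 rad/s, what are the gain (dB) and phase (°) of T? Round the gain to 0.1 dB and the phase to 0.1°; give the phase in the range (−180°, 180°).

-11.5 dB, -106.5°

At s = jω = j1152:
zero (s+2000): 2000 + j1152 → |·| = √(2000²+1152²) = √5327104 ≈ 2308.1, ∠ = arctan(1152/2000) ≈ 29.94°
pole (s+80): 80 + j1152 → |·| = √(80²+1152²) = √1333504 ≈ 1154.8, ∠ = arctan(1152/80) ≈ 86.03°
pole (s+952): 952 + j1152 → |·| = √(952²+1152²) = √2233408 ≈ 1494.5, ∠ = arctan(1152/952) ≈ 50.43°
|T| = 200 · 2308.1 / 1.7258e+06 ≈ 0.26748
Gain = 20 log₁₀(0.26748) ≈ -11.45 dB
∠T = 29.94° − 136.46° = -106.52°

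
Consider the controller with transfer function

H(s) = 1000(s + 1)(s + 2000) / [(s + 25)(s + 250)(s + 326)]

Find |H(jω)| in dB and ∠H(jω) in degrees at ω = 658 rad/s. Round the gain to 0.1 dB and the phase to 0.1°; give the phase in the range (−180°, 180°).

12.2 dB, -112.5°

At s = jω = j658:
zero (s+1): 1 + j658 → |·| = √(1²+658²) = √432965 ≈ 658, ∠ = arctan(658/1) ≈ 89.91°
zero (s+2000): 2000 + j658 → |·| = √(2000²+658²) = √4432964 ≈ 2105.5, ∠ = arctan(658/2000) ≈ 18.21°
pole (s+25): 25 + j658 → |·| = √(25²+658²) = √433589 ≈ 658.47, ∠ = arctan(658/25) ≈ 87.82°
pole (s+250): 250 + j658 → |·| = √(250²+658²) = √495464 ≈ 703.89, ∠ = arctan(658/250) ≈ 69.20°
pole (s+326): 326 + j658 → |·| = √(326²+658²) = √539240 ≈ 734.33, ∠ = arctan(658/326) ≈ 63.64°
|H| = 1000 · 1.3854e+06 / 3.4035e+08 ≈ 4.0705
Gain = 20 log₁₀(4.0705) ≈ 12.19 dB
∠H = 108.12° − 220.66° = -112.54°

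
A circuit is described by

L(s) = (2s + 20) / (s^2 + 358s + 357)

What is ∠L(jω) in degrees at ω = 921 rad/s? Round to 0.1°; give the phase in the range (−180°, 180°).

Substitute s = j921:
Numerator: 2(j921) + 20 = 20 + j1842
Denominator: (j921)^2 + 358(j921) + 357 = -847884 + j329718
|N| = √(20² + 1842²) ≈ 1842.1, ∠N ≈ 89.38°
|D| = √(847884² + 329718²) ≈ 9.0974e+05, ∠D ≈ 158.75°
∠L = 89.38° − 158.75° = -69.37°

-69.4°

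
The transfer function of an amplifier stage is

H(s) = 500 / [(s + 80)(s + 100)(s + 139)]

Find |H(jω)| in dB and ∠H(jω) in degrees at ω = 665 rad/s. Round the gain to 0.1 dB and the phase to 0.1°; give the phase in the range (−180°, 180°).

At s = jω = j665:
pole (s+80): 80 + j665 → |·| = √(80²+665²) = √448625 ≈ 669.79, ∠ = arctan(665/80) ≈ 83.14°
pole (s+100): 100 + j665 → |·| = √(100²+665²) = √452225 ≈ 672.48, ∠ = arctan(665/100) ≈ 81.45°
pole (s+139): 139 + j665 → |·| = √(139²+665²) = √461546 ≈ 679.37, ∠ = arctan(665/139) ≈ 78.19°
|H| = 500 / 3.06e+08 ≈ 1.634e-06
Gain = 20 log₁₀(1.634e-06) ≈ -115.73 dB
∠H = 0.00° − 242.78° = -242.78° ≡ 117.22° (principal value)

-115.7 dB, 117.2°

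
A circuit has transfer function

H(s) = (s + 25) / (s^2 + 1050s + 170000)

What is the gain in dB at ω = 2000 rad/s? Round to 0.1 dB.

Substitute s = j2000:
Numerator: (j2000) + 25 = 25 + j2000
Denominator: (j2000)^2 + 1050(j2000) + 170000 = -3830000 + j2100000
|N| = √(25² + 2000²) ≈ 2000.2, ∠N ≈ 89.28°
|D| = √(3830000² + 2100000²) ≈ 4.3679e+06, ∠D ≈ 151.26°
|H| = 2000.2 / 4.3679e+06 ≈ 0.00045793
Gain = 20 log₁₀(0.00045793) ≈ -66.78 dB

-66.8 dB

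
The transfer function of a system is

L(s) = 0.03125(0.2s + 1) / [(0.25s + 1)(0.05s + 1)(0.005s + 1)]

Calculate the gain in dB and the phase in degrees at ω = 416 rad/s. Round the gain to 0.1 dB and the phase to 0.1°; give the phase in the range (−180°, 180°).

-65.7 dB, -151.7°

At ω = 416 rad/s:
zero (1 + j416·0.2) = 1 + j83.2 → |·| ≈ 83.206, ∠ ≈ 89.31°
pole (1 + j416·0.25) = 1 + j104 → |·| ≈ 104, ∠ ≈ 89.45°
pole (1 + j416·0.05) = 1 + j20.8 → |·| ≈ 20.824, ∠ ≈ 87.25°
pole (1 + j416·0.005) = 1 + j2.08 → |·| ≈ 2.3079, ∠ ≈ 64.32°
|L| = 0.03125 · 83.206 / (104 · 20.824 · 2.3079) ≈ 0.00052022
Gain = 20 log₁₀(0.00052022) ≈ -65.68 dB
∠L = (89.31°) − (89.45° + 87.25° + 64.32°) = -151.71°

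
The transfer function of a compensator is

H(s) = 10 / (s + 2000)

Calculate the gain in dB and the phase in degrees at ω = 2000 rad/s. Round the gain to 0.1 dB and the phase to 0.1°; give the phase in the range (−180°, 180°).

-49.0 dB, -45.0°

Substitute s = j2000:
Numerator: 10 = 10 + j0
Denominator: (j2000) + 2000 = 2000 + j2000
|N| = √(10² + 0²) ≈ 10, ∠N ≈ 0.00°
|D| = √(2000² + 2000²) ≈ 2828.4, ∠D ≈ 45.00°
|H| = 10 / 2828.4 ≈ 0.0035356
Gain = 20 log₁₀(0.0035356) ≈ -49.03 dB
∠H = 0.00° − 45.00° = -45.00°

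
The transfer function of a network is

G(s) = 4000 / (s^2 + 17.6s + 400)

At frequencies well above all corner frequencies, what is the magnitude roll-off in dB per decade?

-40 dB/decade

Each pole contributes −20 dB/decade at high frequency; each zero contributes +20 dB/decade.
Net: 0 zero(s) − 2 pole(s) → -40 dB/decade.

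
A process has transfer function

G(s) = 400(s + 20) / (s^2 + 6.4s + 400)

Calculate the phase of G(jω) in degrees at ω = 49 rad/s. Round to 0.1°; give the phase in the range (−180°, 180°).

At s = jω = j49:
zero (s+20): 20 + j49 → |·| = √(20²+49²) = √2801 ≈ 52.924, ∠ = arctan(49/20) ≈ 67.80°
quadratic: (j49)² + 6.4·j49 + 400 = -2001 + j313.6 → |·| ≈ 2025.4, ∠ ≈ 171.09°
∠G = 67.80° − 171.09° = -103.29°

-103.3°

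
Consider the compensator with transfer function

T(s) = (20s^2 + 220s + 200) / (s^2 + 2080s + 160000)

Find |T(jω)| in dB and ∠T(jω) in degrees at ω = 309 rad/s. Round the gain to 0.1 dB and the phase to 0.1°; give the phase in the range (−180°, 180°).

9.4 dB, 93.7°

Substitute s = j309:
Numerator: 20(j309)^2 + 220(j309) + 200 = -1909420 + j67980
Denominator: (j309)^2 + 2080(j309) + 160000 = 64519 + j642720
|N| = √(1909420² + 67980²) ≈ 1.9106e+06, ∠N ≈ 177.96°
|D| = √(64519² + 642720²) ≈ 6.4595e+05, ∠D ≈ 84.27°
|T| = 1.9106e+06 / 6.4595e+05 ≈ 2.9578
Gain = 20 log₁₀(2.9578) ≈ 9.42 dB
∠T = 177.96° − 84.27° = 93.69°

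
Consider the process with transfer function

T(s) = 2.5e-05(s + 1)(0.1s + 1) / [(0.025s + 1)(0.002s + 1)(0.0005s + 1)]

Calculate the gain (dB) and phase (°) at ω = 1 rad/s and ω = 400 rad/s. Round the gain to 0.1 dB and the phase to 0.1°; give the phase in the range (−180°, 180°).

At ω = 1 rad/s:
zero (1 + j1·1) = 1 + j1 → |·| ≈ 1.4142, ∠ ≈ 45.00°
zero (1 + j1·0.1) = 1 + j0.1 → |·| ≈ 1.005, ∠ ≈ 5.71°
pole (1 + j1·0.025) = 1 + j0.025 → |·| ≈ 1.0003, ∠ ≈ 1.43°
pole (1 + j1·0.002) = 1 + j0.002 → |·| ≈ 1, ∠ ≈ 0.11°
pole (1 + j1·0.0005) = 1 + j0.0005 → |·| ≈ 1, ∠ ≈ 0.03°
|T| = 2.5e-05 · 1.4142 · 1.005 / (1.0003 · 1 · 1) ≈ 3.5521e-05
Gain = 20 log₁₀(3.5521e-05) ≈ -88.99 dB
∠T = (45.00° + 5.71°) − (1.43° + 0.11° + 0.03°) = 49.14°

At ω = 400 rad/s:
zero (1 + j400·1) = 1 + j400 → |·| ≈ 400, ∠ ≈ 89.86°
zero (1 + j400·0.1) = 1 + j40 → |·| ≈ 40.012, ∠ ≈ 88.57°
pole (1 + j400·0.025) = 1 + j10 → |·| ≈ 10.05, ∠ ≈ 84.29°
pole (1 + j400·0.002) = 1 + j0.8 → |·| ≈ 1.2806, ∠ ≈ 38.66°
pole (1 + j400·0.0005) = 1 + j0.2 → |·| ≈ 1.0198, ∠ ≈ 11.31°
|T| = 2.5e-05 · 400 · 40.012 / (10.05 · 1.2806 · 1.0198) ≈ 0.030486
Gain = 20 log₁₀(0.030486) ≈ -30.32 dB
∠T = (89.86° + 88.57°) − (84.29° + 38.66° + 11.31°) = 44.17°

ω = 1: -89.0 dB, 49.1°; ω = 400: -30.3 dB, 44.2°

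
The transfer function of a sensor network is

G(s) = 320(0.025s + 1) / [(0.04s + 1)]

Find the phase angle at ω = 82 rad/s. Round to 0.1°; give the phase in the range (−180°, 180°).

-9.0°

At ω = 82 rad/s:
zero (1 + j82·0.025) = 1 + j2.05 → |·| ≈ 2.2809, ∠ ≈ 64.00°
pole (1 + j82·0.04) = 1 + j3.28 → |·| ≈ 3.4291, ∠ ≈ 73.04°
∠G = (64.00°) − (73.04°) = -9.04°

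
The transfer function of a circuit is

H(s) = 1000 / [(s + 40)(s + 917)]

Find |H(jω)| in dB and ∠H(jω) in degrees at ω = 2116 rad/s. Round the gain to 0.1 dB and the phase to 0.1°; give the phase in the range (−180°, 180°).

-73.8 dB, -155.5°

At s = jω = j2116:
pole (s+40): 40 + j2116 → |·| = √(40²+2116²) = √4479056 ≈ 2116.4, ∠ = arctan(2116/40) ≈ 88.92°
pole (s+917): 917 + j2116 → |·| = √(917²+2116²) = √5318345 ≈ 2306.2, ∠ = arctan(2116/917) ≈ 66.57°
|H| = 1000 / 4.8808e+06 ≈ 0.00020488
Gain = 20 log₁₀(0.00020488) ≈ -73.77 dB
∠H = 0.00° − 155.49° = -155.49°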